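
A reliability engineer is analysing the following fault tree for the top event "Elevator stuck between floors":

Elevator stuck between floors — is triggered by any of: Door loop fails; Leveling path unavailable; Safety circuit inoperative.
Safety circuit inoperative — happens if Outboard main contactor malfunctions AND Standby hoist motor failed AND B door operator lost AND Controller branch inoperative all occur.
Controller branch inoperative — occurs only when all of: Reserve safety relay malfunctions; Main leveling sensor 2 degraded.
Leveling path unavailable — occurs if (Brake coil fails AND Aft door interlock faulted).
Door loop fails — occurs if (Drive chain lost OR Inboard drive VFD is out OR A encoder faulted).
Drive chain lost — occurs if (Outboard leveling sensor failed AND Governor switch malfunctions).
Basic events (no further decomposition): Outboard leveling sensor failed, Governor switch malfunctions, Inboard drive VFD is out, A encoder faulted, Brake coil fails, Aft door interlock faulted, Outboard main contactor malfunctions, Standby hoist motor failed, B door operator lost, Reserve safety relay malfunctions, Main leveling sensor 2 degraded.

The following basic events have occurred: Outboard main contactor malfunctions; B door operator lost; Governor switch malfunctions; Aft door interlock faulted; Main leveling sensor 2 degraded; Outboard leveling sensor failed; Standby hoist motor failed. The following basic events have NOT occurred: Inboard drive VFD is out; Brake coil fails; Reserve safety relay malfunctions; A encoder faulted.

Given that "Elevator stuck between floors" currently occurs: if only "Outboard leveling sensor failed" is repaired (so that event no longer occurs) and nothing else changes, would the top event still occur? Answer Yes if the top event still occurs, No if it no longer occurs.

Counterfactual: set "Outboard leveling sensor failed" to not occurred.
Drive chain lost [AND]: Outboard leveling sensor failed=not, Governor switch malfunctions=occurs → not all inputs occur → does not occur.
Door loop fails [OR]: Drive chain lost=not, Inboard drive VFD is out=not, A encoder faulted=not → no input occurs → does not occur.
Leveling path unavailable [AND]: Brake coil fails=not, Aft door interlock faulted=occurs → not all inputs occur → does not occur.
Controller branch inoperative [AND]: Reserve safety relay malfunctions=not, Main leveling sensor 2 degraded=occurs → not all inputs occur → does not occur.
Safety circuit inoperative [AND]: Outboard main contactor malfunctions=occurs, Standby hoist motor failed=occurs, B door operator lost=occurs, Controller branch inoperative=not → not all inputs occur → does not occur.
Elevator stuck between floors [OR]: Door loop fails=not, Leveling path unavailable=not, Safety circuit inoperative=not → no input occurs → does not occur.

No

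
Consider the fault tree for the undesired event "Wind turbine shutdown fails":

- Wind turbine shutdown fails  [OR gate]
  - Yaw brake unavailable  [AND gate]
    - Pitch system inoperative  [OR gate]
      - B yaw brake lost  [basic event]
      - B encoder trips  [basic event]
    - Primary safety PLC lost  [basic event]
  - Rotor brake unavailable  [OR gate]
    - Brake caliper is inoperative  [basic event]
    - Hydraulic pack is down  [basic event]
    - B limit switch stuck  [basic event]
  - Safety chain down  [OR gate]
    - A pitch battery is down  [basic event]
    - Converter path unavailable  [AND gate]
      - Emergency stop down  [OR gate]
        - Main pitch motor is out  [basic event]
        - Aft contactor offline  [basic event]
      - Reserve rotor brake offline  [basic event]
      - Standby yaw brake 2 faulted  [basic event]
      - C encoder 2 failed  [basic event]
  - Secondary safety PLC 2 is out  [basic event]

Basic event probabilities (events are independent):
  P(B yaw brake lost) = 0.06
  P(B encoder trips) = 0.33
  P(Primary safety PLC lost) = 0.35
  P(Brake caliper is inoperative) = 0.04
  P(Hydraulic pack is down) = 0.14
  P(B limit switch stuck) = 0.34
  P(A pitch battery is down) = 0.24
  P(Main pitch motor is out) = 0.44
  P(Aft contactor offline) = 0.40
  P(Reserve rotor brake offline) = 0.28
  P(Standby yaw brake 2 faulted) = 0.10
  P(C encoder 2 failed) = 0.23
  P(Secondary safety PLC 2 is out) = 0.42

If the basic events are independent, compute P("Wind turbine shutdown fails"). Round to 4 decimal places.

0.7918

P(Pitch system inoperative) [OR] = 1 − (1−0.06) × (1−0.33) = 0.370200
P(Yaw brake unavailable) [AND] = 0.370200 × 0.35 = 0.129570
P(Rotor brake unavailable) [OR] = 1 − (1−0.04) × (1−0.14) × (1−0.34) = 0.455104
P(Emergency stop down) [OR] = 1 − (1−0.44) × (1−0.40) = 0.664000
P(Converter path unavailable) [AND] = 0.664000 × 0.28 × 0.10 × 0.23 = 0.004276
P(Safety chain down) [OR] = 1 − (1−0.24) × (1−0.004276) = 0.243250
P(Wind turbine shutdown fails) [OR] = 1 − (1−0.129570) × (1−0.455104) × (1−0.243250) × (1−0.42) = 0.791825
Rounded to 4 decimal places: P(Wind turbine shutdown fails) ≈ 0.7918.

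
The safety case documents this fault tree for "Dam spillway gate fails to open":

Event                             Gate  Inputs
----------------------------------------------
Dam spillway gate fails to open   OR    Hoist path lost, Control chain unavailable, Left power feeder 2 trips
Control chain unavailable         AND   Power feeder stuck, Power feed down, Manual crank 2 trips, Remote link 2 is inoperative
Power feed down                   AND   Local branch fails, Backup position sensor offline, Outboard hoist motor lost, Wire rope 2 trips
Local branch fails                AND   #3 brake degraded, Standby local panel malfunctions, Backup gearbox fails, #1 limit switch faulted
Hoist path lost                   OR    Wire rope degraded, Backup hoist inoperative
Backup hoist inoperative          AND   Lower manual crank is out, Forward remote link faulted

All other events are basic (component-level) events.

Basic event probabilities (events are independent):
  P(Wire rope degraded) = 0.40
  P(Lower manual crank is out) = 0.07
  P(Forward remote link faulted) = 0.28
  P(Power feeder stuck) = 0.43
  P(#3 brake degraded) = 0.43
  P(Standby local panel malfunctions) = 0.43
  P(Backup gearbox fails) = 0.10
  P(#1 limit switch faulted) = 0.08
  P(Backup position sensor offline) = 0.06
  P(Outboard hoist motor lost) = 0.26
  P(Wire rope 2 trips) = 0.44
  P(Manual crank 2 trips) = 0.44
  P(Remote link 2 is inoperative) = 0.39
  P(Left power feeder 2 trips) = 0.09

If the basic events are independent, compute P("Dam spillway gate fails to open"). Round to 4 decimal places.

0.4647

P(Backup hoist inoperative) [AND] = 0.07 × 0.28 = 0.019600
P(Hoist path lost) [OR] = 1 − (1−0.40) × (1−0.019600) = 0.411760
P(Local branch fails) [AND] = 0.43 × 0.43 × 0.10 × 0.08 = 0.001479
P(Power feed down) [AND] = 0.001479 × 0.06 × 0.26 × 0.44 = 0.000010
P(Control chain unavailable) [AND] = 0.43 × 0.000010 × 0.44 × 0.39 = 0.000001
P(Dam spillway gate fails to open) [OR] = 1 − (1−0.411760) × (1−0.000001) × (1−0.09) = 0.464702
Rounded to 4 decimal places: P(Dam spillway gate fails to open) ≈ 0.4647.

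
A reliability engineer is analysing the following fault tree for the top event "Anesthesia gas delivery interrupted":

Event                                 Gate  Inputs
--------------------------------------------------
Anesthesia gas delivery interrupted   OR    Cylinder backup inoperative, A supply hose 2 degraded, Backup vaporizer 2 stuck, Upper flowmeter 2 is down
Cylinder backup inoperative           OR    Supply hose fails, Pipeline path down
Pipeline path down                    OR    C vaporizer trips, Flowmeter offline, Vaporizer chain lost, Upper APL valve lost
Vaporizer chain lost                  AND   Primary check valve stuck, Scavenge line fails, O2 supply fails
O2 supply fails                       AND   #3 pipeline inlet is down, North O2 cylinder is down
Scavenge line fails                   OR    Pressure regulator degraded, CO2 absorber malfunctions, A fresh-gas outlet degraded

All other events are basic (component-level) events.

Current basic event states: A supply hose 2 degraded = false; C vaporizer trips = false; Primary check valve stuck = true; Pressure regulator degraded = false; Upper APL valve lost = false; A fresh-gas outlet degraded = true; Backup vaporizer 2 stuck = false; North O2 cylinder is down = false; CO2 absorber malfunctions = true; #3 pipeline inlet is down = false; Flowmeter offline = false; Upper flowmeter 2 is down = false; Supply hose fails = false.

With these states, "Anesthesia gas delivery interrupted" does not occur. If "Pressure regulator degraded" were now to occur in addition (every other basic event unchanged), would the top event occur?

Counterfactual: set "Pressure regulator degraded" to occurred.
Scavenge line fails [OR]: Pressure regulator degraded=occurs, CO2 absorber malfunctions=occurs, A fresh-gas outlet degraded=occurs → at least one input occurs → occurs.
O2 supply fails [AND]: #3 pipeline inlet is down=not, North O2 cylinder is down=not → not all inputs occur → does not occur.
Vaporizer chain lost [AND]: Primary check valve stuck=occurs, Scavenge line fails=occurs, O2 supply fails=not → not all inputs occur → does not occur.
Pipeline path down [OR]: C vaporizer trips=not, Flowmeter offline=not, Vaporizer chain lost=not, Upper APL valve lost=not → no input occurs → does not occur.
Cylinder backup inoperative [OR]: Supply hose fails=not, Pipeline path down=not → no input occurs → does not occur.
Anesthesia gas delivery interrupted [OR]: Cylinder backup inoperative=not, A supply hose 2 degraded=not, Backup vaporizer 2 stuck=not, Upper flowmeter 2 is down=not → no input occurs → does not occur.

No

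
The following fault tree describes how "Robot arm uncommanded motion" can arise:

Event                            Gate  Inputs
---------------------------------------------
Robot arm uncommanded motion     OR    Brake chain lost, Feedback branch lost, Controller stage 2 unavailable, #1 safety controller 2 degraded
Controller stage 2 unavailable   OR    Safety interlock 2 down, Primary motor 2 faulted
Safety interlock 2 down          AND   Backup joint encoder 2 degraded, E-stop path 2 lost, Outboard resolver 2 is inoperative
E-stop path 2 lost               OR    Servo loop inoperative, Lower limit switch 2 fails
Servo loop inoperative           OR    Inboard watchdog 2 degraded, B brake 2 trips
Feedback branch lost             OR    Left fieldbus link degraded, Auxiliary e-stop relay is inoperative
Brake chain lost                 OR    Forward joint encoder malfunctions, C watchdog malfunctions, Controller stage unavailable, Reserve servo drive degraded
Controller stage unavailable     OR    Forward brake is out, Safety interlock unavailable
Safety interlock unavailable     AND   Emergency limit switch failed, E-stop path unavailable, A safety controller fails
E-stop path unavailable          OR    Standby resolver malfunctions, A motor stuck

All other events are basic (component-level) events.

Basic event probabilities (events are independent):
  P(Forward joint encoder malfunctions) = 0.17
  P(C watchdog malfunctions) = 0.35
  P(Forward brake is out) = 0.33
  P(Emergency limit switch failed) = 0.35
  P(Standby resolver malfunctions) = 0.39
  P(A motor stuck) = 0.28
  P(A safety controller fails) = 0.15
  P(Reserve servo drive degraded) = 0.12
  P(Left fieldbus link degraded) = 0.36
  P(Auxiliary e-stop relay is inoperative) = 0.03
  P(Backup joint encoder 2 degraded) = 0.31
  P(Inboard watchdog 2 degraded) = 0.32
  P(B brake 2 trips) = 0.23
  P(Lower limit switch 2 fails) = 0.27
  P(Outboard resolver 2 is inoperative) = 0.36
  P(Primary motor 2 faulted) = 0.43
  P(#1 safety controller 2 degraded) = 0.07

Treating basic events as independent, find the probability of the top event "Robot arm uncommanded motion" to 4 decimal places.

P(E-stop path unavailable) [OR] = 1 − (1−0.39) × (1−0.28) = 0.560800
P(Safety interlock unavailable) [AND] = 0.35 × 0.560800 × 0.15 = 0.029442
P(Controller stage unavailable) [OR] = 1 − (1−0.33) × (1−0.029442) = 0.349726
P(Brake chain lost) [OR] = 1 − (1−0.17) × (1−0.35) × (1−0.349726) × (1−0.12) = 0.691276
P(Feedback branch lost) [OR] = 1 − (1−0.36) × (1−0.03) = 0.379200
P(Servo loop inoperative) [OR] = 1 − (1−0.32) × (1−0.23) = 0.476400
P(E-stop path 2 lost) [OR] = 1 − (1−0.476400) × (1−0.27) = 0.617772
P(Safety interlock 2 down) [AND] = 0.31 × 0.617772 × 0.36 = 0.068943
P(Controller stage 2 unavailable) [OR] = 1 − (1−0.068943) × (1−0.43) = 0.469298
P(Robot arm uncommanded motion) [OR] = 1 − (1−0.691276) × (1−0.379200) × (1−0.469298) × (1−0.07) = 0.905408
Rounded to 4 decimal places: P(Robot arm uncommanded motion) ≈ 0.9054.

0.9054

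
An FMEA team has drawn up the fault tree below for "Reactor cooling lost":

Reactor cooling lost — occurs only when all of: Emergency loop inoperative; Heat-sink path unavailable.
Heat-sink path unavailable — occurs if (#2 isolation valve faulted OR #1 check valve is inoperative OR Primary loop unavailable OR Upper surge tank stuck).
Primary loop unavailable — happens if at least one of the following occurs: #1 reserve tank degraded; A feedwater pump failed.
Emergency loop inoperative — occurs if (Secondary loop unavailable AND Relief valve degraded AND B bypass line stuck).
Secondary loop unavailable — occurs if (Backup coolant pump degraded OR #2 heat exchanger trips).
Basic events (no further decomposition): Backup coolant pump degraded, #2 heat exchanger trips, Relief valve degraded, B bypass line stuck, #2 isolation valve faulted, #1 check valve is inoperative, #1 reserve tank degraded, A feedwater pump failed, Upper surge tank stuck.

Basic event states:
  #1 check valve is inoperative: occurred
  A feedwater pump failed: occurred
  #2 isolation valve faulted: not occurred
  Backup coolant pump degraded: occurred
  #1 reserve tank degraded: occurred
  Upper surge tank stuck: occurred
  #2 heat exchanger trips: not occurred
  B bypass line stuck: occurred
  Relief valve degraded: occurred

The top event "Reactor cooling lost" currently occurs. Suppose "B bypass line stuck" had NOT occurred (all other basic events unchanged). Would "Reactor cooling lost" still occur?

Counterfactual: set "B bypass line stuck" to not occurred.
Secondary loop unavailable [OR]: Backup coolant pump degraded=occurs, #2 heat exchanger trips=not → at least one input occurs → occurs.
Emergency loop inoperative [AND]: Secondary loop unavailable=occurs, Relief valve degraded=occurs, B bypass line stuck=not → not all inputs occur → does not occur.
Primary loop unavailable [OR]: #1 reserve tank degraded=occurs, A feedwater pump failed=occurs → at least one input occurs → occurs.
Heat-sink path unavailable [OR]: #2 isolation valve faulted=not, #1 check valve is inoperative=occurs, Primary loop unavailable=occurs, Upper surge tank stuck=occurs → at least one input occurs → occurs.
Reactor cooling lost [AND]: Emergency loop inoperative=not, Heat-sink path unavailable=occurs → not all inputs occur → does not occur.

No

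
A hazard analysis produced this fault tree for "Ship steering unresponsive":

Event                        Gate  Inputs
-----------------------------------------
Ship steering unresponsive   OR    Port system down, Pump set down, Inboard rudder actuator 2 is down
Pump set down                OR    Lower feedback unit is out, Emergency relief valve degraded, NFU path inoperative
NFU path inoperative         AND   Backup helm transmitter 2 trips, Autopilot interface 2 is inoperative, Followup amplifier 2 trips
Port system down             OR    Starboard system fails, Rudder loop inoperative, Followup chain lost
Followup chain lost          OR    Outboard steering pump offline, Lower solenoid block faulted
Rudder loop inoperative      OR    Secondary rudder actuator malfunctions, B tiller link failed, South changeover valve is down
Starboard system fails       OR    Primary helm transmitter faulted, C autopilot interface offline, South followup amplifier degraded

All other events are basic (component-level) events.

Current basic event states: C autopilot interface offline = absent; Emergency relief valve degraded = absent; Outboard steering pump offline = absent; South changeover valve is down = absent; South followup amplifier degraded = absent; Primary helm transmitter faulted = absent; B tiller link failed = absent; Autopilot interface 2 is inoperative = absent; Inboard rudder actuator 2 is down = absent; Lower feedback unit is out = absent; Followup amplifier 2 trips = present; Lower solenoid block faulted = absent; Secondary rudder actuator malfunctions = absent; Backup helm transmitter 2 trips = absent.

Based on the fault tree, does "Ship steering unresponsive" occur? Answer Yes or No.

Starboard system fails [OR]: Primary helm transmitter faulted=not, C autopilot interface offline=not, South followup amplifier degraded=not → no input occurs → does not occur.
Rudder loop inoperative [OR]: Secondary rudder actuator malfunctions=not, B tiller link failed=not, South changeover valve is down=not → no input occurs → does not occur.
Followup chain lost [OR]: Outboard steering pump offline=not, Lower solenoid block faulted=not → no input occurs → does not occur.
Port system down [OR]: Starboard system fails=not, Rudder loop inoperative=not, Followup chain lost=not → no input occurs → does not occur.
NFU path inoperative [AND]: Backup helm transmitter 2 trips=not, Autopilot interface 2 is inoperative=not, Followup amplifier 2 trips=occurs → not all inputs occur → does not occur.
Pump set down [OR]: Lower feedback unit is out=not, Emergency relief valve degraded=not, NFU path inoperative=not → no input occurs → does not occur.
Ship steering unresponsive [OR]: Port system down=not, Pump set down=not, Inboard rudder actuator 2 is down=not → no input occurs → does not occur.

No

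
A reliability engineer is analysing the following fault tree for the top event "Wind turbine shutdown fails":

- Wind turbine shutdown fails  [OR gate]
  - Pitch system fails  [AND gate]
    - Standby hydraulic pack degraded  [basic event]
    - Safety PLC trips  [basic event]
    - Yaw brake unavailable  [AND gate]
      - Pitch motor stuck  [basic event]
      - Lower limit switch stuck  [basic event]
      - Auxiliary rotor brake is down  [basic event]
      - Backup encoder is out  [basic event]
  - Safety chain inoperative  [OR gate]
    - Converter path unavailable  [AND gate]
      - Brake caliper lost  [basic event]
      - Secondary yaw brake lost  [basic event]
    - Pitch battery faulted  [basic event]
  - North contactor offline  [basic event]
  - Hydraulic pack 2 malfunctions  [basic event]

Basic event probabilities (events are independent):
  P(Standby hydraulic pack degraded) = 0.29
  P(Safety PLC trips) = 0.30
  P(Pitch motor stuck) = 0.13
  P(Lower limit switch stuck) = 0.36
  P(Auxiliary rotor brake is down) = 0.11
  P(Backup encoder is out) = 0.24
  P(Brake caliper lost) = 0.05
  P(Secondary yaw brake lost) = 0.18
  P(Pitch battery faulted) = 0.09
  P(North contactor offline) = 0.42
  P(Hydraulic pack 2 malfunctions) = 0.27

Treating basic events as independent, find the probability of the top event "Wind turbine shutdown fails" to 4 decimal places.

P(Yaw brake unavailable) [AND] = 0.13 × 0.36 × 0.11 × 0.24 = 0.001236
P(Pitch system fails) [AND] = 0.29 × 0.30 × 0.001236 = 0.000108
P(Converter path unavailable) [AND] = 0.05 × 0.18 = 0.009000
P(Safety chain inoperative) [OR] = 1 − (1−0.009000) × (1−0.09) = 0.098190
P(Wind turbine shutdown fails) [OR] = 1 − (1−0.000108) × (1−0.098190) × (1−0.42) × (1−0.27) = 0.618215
Rounded to 4 decimal places: P(Wind turbine shutdown fails) ≈ 0.6182.

0.6182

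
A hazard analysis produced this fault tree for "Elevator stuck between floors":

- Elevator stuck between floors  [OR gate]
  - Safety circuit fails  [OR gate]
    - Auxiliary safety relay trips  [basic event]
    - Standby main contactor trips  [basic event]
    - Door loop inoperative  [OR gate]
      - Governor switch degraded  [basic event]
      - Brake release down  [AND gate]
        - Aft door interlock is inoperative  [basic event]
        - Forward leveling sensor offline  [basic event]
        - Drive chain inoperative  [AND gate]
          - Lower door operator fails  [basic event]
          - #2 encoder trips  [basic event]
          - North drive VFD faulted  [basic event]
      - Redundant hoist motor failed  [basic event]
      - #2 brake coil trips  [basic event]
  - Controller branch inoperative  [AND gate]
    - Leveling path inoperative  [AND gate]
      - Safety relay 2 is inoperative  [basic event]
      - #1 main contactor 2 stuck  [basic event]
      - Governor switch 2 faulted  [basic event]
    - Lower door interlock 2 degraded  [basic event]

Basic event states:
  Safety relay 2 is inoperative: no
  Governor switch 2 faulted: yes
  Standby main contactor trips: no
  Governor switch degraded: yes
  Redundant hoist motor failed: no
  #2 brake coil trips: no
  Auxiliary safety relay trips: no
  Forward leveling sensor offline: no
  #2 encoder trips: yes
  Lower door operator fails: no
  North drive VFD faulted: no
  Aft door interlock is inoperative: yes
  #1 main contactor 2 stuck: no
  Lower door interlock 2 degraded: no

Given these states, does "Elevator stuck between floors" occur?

Yes

Drive chain inoperative [AND]: Lower door operator fails=not, #2 encoder trips=occurs, North drive VFD faulted=not → not all inputs occur → does not occur.
Brake release down [AND]: Aft door interlock is inoperative=occurs, Forward leveling sensor offline=not, Drive chain inoperative=not → not all inputs occur → does not occur.
Door loop inoperative [OR]: Governor switch degraded=occurs, Brake release down=not, Redundant hoist motor failed=not, #2 brake coil trips=not → at least one input occurs → occurs.
Safety circuit fails [OR]: Auxiliary safety relay trips=not, Standby main contactor trips=not, Door loop inoperative=occurs → at least one input occurs → occurs.
Leveling path inoperative [AND]: Safety relay 2 is inoperative=not, #1 main contactor 2 stuck=not, Governor switch 2 faulted=occurs → not all inputs occur → does not occur.
Controller branch inoperative [AND]: Leveling path inoperative=not, Lower door interlock 2 degraded=not → not all inputs occur → does not occur.
Elevator stuck between floors [OR]: Safety circuit fails=occurs, Controller branch inoperative=not → at least one input occurs → occurs.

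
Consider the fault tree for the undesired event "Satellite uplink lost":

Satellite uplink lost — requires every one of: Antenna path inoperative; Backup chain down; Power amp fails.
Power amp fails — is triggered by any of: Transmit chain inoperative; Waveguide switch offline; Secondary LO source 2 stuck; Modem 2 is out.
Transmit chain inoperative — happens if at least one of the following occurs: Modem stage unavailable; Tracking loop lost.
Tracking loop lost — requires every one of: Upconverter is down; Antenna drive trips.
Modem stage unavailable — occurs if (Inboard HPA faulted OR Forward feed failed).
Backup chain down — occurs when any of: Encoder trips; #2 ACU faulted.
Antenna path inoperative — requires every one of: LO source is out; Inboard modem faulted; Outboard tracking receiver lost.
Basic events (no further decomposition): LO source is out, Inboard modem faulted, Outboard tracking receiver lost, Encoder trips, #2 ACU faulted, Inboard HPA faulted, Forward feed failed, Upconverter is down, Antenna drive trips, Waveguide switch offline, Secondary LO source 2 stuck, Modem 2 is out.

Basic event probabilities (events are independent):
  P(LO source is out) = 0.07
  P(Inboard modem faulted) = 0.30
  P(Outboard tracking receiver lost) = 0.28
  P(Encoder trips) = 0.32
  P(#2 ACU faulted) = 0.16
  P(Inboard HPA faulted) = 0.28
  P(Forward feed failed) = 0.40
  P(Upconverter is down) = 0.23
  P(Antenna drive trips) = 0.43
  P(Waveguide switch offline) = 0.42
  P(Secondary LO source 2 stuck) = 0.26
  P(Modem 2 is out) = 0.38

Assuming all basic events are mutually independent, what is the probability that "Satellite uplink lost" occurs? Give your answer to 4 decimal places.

0.0023

P(Antenna path inoperative) [AND] = 0.07 × 0.30 × 0.28 = 0.005880
P(Backup chain down) [OR] = 1 − (1−0.32) × (1−0.16) = 0.428800
P(Modem stage unavailable) [OR] = 1 − (1−0.28) × (1−0.40) = 0.568000
P(Tracking loop lost) [AND] = 0.23 × 0.43 = 0.098900
P(Transmit chain inoperative) [OR] = 1 − (1−0.568000) × (1−0.098900) = 0.610725
P(Power amp fails) [OR] = 1 − (1−0.610725) × (1−0.42) × (1−0.26) × (1−0.38) = 0.896412
P(Satellite uplink lost) [AND] = 0.005880 × 0.428800 × 0.896412 = 0.002260
Rounded to 4 decimal places: P(Satellite uplink lost) ≈ 0.0023.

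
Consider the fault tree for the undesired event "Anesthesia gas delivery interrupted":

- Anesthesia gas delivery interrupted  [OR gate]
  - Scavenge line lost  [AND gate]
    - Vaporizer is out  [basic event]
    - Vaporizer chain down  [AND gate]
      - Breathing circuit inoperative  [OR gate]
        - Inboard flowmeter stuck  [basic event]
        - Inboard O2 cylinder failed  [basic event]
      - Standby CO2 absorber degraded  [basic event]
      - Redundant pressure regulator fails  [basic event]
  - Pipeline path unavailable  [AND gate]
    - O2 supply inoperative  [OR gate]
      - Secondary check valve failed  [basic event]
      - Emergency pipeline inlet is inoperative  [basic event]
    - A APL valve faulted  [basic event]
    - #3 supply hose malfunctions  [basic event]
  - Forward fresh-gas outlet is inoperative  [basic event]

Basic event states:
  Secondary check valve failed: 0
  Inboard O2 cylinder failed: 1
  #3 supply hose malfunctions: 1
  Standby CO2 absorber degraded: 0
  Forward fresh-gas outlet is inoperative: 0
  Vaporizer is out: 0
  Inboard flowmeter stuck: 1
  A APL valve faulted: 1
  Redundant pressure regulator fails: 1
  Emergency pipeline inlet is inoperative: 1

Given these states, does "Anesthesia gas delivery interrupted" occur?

Yes

Breathing circuit inoperative [OR]: Inboard flowmeter stuck=occurs, Inboard O2 cylinder failed=occurs → at least one input occurs → occurs.
Vaporizer chain down [AND]: Breathing circuit inoperative=occurs, Standby CO2 absorber degraded=not, Redundant pressure regulator fails=occurs → not all inputs occur → does not occur.
Scavenge line lost [AND]: Vaporizer is out=not, Vaporizer chain down=not → not all inputs occur → does not occur.
O2 supply inoperative [OR]: Secondary check valve failed=not, Emergency pipeline inlet is inoperative=occurs → at least one input occurs → occurs.
Pipeline path unavailable [AND]: O2 supply inoperative=occurs, A APL valve faulted=occurs, #3 supply hose malfunctions=occurs → all inputs occur → occurs.
Anesthesia gas delivery interrupted [OR]: Scavenge line lost=not, Pipeline path unavailable=occurs, Forward fresh-gas outlet is inoperative=not → at least one input occurs → occurs.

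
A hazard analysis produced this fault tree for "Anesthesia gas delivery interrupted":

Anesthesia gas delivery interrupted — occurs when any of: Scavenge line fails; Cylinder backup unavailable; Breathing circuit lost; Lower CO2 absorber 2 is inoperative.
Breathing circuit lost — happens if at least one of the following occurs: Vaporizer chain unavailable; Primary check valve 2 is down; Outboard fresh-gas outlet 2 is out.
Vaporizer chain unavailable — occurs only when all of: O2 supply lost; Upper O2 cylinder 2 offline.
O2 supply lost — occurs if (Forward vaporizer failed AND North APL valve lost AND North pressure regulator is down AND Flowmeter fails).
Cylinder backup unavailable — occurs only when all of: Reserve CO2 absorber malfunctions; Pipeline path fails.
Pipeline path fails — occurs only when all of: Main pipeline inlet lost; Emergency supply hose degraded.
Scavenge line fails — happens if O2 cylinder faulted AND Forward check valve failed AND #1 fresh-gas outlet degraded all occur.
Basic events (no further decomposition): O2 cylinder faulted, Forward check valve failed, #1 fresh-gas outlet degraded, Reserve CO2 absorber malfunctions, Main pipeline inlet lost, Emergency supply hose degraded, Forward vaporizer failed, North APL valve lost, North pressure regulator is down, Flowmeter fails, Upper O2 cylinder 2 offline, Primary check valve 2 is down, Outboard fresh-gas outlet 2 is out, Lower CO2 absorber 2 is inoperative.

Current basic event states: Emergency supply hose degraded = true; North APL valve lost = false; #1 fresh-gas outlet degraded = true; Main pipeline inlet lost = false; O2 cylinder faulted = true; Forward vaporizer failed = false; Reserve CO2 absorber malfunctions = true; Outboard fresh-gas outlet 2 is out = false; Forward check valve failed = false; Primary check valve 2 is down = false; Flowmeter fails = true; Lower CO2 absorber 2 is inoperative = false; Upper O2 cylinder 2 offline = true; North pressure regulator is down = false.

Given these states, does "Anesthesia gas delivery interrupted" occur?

Scavenge line fails [AND]: O2 cylinder faulted=occurs, Forward check valve failed=not, #1 fresh-gas outlet degraded=occurs → not all inputs occur → does not occur.
Pipeline path fails [AND]: Main pipeline inlet lost=not, Emergency supply hose degraded=occurs → not all inputs occur → does not occur.
Cylinder backup unavailable [AND]: Reserve CO2 absorber malfunctions=occurs, Pipeline path fails=not → not all inputs occur → does not occur.
O2 supply lost [AND]: Forward vaporizer failed=not, North APL valve lost=not, North pressure regulator is down=not, Flowmeter fails=occurs → not all inputs occur → does not occur.
Vaporizer chain unavailable [AND]: O2 supply lost=not, Upper O2 cylinder 2 offline=occurs → not all inputs occur → does not occur.
Breathing circuit lost [OR]: Vaporizer chain unavailable=not, Primary check valve 2 is down=not, Outboard fresh-gas outlet 2 is out=not → no input occurs → does not occur.
Anesthesia gas delivery interrupted [OR]: Scavenge line fails=not, Cylinder backup unavailable=not, Breathing circuit lost=not, Lower CO2 absorber 2 is inoperative=not → no input occurs → does not occur.

No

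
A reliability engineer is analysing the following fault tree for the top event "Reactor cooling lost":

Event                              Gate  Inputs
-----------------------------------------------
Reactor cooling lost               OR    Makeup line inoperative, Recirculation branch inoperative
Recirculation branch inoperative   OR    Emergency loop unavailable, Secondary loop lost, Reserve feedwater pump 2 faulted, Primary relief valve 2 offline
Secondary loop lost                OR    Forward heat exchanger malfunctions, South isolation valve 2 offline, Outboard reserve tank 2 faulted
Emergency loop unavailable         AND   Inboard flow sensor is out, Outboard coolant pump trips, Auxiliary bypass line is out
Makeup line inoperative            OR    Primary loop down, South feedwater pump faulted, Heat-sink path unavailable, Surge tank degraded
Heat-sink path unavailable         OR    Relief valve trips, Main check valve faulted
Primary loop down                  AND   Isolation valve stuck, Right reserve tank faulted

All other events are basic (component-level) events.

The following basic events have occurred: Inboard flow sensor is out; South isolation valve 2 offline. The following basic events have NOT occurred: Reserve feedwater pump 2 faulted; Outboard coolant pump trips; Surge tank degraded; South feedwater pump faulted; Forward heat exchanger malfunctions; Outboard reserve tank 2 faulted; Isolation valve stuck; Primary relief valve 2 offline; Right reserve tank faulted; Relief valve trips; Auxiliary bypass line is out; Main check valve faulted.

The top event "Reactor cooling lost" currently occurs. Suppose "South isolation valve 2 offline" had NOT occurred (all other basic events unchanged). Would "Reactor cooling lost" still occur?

Counterfactual: set "South isolation valve 2 offline" to not occurred.
Primary loop down [AND]: Isolation valve stuck=not, Right reserve tank faulted=not → not all inputs occur → does not occur.
Heat-sink path unavailable [OR]: Relief valve trips=not, Main check valve faulted=not → no input occurs → does not occur.
Makeup line inoperative [OR]: Primary loop down=not, South feedwater pump faulted=not, Heat-sink path unavailable=not, Surge tank degraded=not → no input occurs → does not occur.
Emergency loop unavailable [AND]: Inboard flow sensor is out=occurs, Outboard coolant pump trips=not, Auxiliary bypass line is out=not → not all inputs occur → does not occur.
Secondary loop lost [OR]: Forward heat exchanger malfunctions=not, South isolation valve 2 offline=not, Outboard reserve tank 2 faulted=not → no input occurs → does not occur.
Recirculation branch inoperative [OR]: Emergency loop unavailable=not, Secondary loop lost=not, Reserve feedwater pump 2 faulted=not, Primary relief valve 2 offline=not → no input occurs → does not occur.
Reactor cooling lost [OR]: Makeup line inoperative=not, Recirculation branch inoperative=not → no input occurs → does not occur.

No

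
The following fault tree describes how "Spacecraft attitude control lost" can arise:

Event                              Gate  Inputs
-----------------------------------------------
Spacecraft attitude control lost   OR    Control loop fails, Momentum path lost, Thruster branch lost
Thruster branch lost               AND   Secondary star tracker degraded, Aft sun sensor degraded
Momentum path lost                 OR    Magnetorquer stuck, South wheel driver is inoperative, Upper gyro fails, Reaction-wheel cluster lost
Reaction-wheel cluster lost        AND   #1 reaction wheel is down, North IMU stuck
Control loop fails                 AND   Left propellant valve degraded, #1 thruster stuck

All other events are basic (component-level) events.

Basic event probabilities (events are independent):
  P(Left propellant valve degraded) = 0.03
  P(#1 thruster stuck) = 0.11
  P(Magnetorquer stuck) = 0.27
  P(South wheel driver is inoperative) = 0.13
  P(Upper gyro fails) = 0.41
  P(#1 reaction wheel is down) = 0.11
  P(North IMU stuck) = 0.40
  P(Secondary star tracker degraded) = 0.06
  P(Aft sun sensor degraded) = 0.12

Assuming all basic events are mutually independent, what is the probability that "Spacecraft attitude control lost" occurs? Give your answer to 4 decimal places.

P(Control loop fails) [AND] = 0.03 × 0.11 = 0.003300
P(Reaction-wheel cluster lost) [AND] = 0.11 × 0.40 = 0.044000
P(Momentum path lost) [OR] = 1 − (1−0.27) × (1−0.13) × (1−0.41) × (1−0.044000) = 0.641778
P(Thruster branch lost) [AND] = 0.06 × 0.12 = 0.007200
P(Spacecraft attitude control lost) [OR] = 1 − (1−0.003300) × (1−0.641778) × (1−0.007200) = 0.645531
Rounded to 4 decimal places: P(Spacecraft attitude control lost) ≈ 0.6455.

0.6455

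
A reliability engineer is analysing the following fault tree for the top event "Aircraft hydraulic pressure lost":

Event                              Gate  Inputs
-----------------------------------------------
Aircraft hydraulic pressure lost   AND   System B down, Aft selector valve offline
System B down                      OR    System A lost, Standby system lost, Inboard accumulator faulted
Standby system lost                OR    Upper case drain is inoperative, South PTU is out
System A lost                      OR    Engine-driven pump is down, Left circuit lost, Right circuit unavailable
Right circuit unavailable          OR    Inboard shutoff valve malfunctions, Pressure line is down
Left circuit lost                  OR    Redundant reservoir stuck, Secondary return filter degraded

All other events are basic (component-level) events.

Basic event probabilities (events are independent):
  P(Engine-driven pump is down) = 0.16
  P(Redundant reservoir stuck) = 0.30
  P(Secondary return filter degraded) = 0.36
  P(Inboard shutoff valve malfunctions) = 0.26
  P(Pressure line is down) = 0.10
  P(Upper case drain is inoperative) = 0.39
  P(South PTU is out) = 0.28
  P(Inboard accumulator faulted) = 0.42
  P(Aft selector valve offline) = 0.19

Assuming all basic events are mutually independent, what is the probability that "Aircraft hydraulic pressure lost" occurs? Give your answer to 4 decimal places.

P(Left circuit lost) [OR] = 1 − (1−0.30) × (1−0.36) = 0.552000
P(Right circuit unavailable) [OR] = 1 − (1−0.26) × (1−0.10) = 0.334000
P(System A lost) [OR] = 1 − (1−0.16) × (1−0.552000) × (1−0.334000) = 0.749371
P(Standby system lost) [OR] = 1 − (1−0.39) × (1−0.28) = 0.560800
P(System B down) [OR] = 1 − (1−0.749371) × (1−0.560800) × (1−0.42) = 0.936156
P(Aircraft hydraulic pressure lost) [AND] = 0.936156 × 0.19 = 0.177870
Rounded to 4 decimal places: P(Aircraft hydraulic pressure lost) ≈ 0.1779.

0.1779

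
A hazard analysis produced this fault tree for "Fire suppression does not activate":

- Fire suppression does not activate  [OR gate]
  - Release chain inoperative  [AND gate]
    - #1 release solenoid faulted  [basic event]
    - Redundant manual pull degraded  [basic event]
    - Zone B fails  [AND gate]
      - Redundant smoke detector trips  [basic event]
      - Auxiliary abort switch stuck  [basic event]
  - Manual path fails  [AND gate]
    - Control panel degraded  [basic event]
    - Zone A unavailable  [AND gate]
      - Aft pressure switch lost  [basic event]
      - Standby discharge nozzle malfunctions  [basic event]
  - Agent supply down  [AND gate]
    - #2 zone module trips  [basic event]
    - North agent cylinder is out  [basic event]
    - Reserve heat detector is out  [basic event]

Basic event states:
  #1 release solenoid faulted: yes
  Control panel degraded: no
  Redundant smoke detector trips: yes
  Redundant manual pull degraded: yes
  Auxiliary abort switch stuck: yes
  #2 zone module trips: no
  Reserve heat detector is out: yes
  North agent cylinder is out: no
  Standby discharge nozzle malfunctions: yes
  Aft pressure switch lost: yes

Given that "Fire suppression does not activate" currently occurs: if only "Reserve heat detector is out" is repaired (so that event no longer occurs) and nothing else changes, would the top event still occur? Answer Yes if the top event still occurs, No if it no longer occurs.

Counterfactual: set "Reserve heat detector is out" to not occurred.
Zone B fails [AND]: Redundant smoke detector trips=occurs, Auxiliary abort switch stuck=occurs → all inputs occur → occurs.
Release chain inoperative [AND]: #1 release solenoid faulted=occurs, Redundant manual pull degraded=occurs, Zone B fails=occurs → all inputs occur → occurs.
Zone A unavailable [AND]: Aft pressure switch lost=occurs, Standby discharge nozzle malfunctions=occurs → all inputs occur → occurs.
Manual path fails [AND]: Control panel degraded=not, Zone A unavailable=occurs → not all inputs occur → does not occur.
Agent supply down [AND]: #2 zone module trips=not, North agent cylinder is out=not, Reserve heat detector is out=not → not all inputs occur → does not occur.
Fire suppression does not activate [OR]: Release chain inoperative=occurs, Manual path fails=not, Agent supply down=not → at least one input occurs → occurs.

Yes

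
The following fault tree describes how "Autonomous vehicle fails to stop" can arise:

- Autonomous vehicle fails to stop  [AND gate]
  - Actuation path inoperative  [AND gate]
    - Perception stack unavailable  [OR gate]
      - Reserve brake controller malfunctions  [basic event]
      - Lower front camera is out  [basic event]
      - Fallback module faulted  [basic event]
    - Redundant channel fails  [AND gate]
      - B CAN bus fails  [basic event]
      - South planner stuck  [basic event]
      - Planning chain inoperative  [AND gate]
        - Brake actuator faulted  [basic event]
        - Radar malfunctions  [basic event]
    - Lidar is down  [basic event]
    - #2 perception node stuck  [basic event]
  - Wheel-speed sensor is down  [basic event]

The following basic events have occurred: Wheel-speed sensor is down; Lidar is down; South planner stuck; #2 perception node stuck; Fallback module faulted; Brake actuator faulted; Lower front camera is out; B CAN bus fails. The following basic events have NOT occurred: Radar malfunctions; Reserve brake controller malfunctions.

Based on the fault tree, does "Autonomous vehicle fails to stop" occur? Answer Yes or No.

Perception stack unavailable [OR]: Reserve brake controller malfunctions=not, Lower front camera is out=occurs, Fallback module faulted=occurs → at least one input occurs → occurs.
Planning chain inoperative [AND]: Brake actuator faulted=occurs, Radar malfunctions=not → not all inputs occur → does not occur.
Redundant channel fails [AND]: B CAN bus fails=occurs, South planner stuck=occurs, Planning chain inoperative=not → not all inputs occur → does not occur.
Actuation path inoperative [AND]: Perception stack unavailable=occurs, Redundant channel fails=not, Lidar is down=occurs, #2 perception node stuck=occurs → not all inputs occur → does not occur.
Autonomous vehicle fails to stop [AND]: Actuation path inoperative=not, Wheel-speed sensor is down=occurs → not all inputs occur → does not occur.

No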